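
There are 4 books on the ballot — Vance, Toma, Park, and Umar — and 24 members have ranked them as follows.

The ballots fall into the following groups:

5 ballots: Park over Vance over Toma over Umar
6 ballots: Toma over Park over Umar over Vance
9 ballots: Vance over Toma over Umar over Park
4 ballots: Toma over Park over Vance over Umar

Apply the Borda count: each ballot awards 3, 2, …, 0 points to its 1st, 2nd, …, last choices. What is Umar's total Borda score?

Borda scores:
  Vance: 5·2 + 6·0 + 9·3 + 4·1 = 41
  Toma: 5·1 + 6·3 + 9·2 + 4·3 = 53
  Park: 5·3 + 6·2 + 9·0 + 4·2 = 35
  Umar: 5·0 + 6·1 + 9·1 + 4·0 = 15

15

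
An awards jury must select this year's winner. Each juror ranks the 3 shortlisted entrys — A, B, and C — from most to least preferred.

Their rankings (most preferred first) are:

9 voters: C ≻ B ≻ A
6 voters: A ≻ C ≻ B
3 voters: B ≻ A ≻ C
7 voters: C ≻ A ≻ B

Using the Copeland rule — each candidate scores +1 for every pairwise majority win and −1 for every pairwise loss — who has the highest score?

Pairwise results:
  A vs B: A wins 13–12.
  A vs C: C wins 16–9.
  B vs C: C wins 22–3.
Copeland scores (wins − losses):
  A: 1 − 1 = 0
  B: 0 − 2 = -2
  C: 2 − 0 = 2
C has the best Copeland score.

C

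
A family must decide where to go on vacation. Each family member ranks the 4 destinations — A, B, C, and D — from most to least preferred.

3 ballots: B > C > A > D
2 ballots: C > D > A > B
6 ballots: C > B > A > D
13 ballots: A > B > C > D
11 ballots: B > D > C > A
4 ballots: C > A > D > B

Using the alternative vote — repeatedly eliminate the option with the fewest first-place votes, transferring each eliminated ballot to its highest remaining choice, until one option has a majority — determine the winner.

Round 1: B 14, A 13, C 12, D 0. D has the fewest and is eliminated.
Round 2: B 14, A 13, C 12. C has the fewest and is eliminated.
Round 3: B 20, A 19. B has a majority.

B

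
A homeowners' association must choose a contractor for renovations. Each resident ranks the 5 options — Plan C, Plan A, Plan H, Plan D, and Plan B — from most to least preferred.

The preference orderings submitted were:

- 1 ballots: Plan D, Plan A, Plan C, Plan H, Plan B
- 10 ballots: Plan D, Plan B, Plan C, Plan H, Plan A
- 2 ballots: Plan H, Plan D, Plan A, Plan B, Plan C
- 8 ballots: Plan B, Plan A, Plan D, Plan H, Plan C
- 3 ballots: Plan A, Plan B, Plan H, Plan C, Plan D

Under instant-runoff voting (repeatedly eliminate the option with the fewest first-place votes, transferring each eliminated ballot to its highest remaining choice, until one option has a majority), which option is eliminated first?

Plan C

Round 1: Plan D 11, Plan B 8, Plan A 3, Plan H 2, Plan C 0. Plan C has the fewest and is eliminated.
Round 2: Plan D 11, Plan B 8, Plan A 3, Plan H 2. Plan H has the fewest and is eliminated.
Round 3: Plan D 13, Plan B 8, Plan A 3. Plan D has a majority.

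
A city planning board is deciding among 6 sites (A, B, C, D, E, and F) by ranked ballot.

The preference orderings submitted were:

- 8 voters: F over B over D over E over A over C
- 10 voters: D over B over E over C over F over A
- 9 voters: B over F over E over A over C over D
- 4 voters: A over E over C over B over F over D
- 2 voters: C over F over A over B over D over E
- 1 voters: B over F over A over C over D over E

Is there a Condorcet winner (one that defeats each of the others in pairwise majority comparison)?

Head-to-head results (34 voters total):
A vs B: B wins 28–6.
A vs C: A wins 22–12.
A vs D: D wins 18–16.
A vs E: E wins 27–7.
A vs F: F wins 30–4.
B vs C: B wins 28–6.
B vs D: B wins 24–10.
B vs E: B wins 30–4.
B vs F: B wins 24–10.
C vs D: D wins 18–16.
C vs E: E wins 31–3.
C vs F: F wins 18–16.
D vs E: D wins 21–13.
D vs F: F wins 24–10.
E vs F: F wins 20–14.
B beats each rival — A (28–6), C (28–6), D (24–10), E (30–4), F (24–10) — so B is the Condorcet winner.

Yes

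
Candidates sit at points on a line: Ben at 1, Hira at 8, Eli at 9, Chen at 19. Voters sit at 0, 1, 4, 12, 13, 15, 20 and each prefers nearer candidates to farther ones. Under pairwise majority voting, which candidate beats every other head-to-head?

With single-peaked preferences on a line, the Condorcet winner is the candidate closest to the median voter.
The median voter (position 12) is closest to Eli at 9.
Check: Eli vs Ben — voters closer to Eli: 4 of 7.

Eli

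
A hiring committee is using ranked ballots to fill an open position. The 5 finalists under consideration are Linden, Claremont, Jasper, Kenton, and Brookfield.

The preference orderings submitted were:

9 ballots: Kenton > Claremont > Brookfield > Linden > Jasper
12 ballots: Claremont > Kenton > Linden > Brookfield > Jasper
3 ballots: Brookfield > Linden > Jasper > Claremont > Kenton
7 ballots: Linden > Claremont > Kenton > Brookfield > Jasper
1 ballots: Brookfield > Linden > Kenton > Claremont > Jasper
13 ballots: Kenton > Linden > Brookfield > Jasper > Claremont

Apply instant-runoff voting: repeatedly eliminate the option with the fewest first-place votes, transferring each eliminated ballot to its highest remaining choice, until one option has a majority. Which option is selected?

Round 1: Kenton 22, Claremont 12, Linden 7, Brookfield 4, Jasper 0. Jasper has the fewest and is eliminated.
Round 2: Kenton 22, Claremont 12, Linden 7, Brookfield 4. Brookfield has the fewest and is eliminated.
Round 3: Kenton 22, Claremont 12, Linden 11. Linden has the fewest and is eliminated.
Round 4: Kenton 23, Claremont 22. Kenton has a majority.

Kenton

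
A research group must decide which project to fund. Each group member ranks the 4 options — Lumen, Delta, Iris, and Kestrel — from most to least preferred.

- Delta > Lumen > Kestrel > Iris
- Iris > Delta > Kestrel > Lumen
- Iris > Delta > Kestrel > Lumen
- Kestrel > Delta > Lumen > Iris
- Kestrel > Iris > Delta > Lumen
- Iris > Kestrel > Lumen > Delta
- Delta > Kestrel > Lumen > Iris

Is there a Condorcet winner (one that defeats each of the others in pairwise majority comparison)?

Head-to-head results (7 voters total):
Lumen vs Delta: Delta wins 6–1.
Lumen vs Iris: Iris wins 4–3.
Lumen vs Kestrel: Kestrel wins 6–1.
Delta vs Iris: Iris wins 4–3.
Delta vs Kestrel: Delta wins 4–3.
Iris vs Kestrel: Kestrel wins 4–3.
No candidate beats all others: Delta beats Kestrel beats Iris beats Delta, a majority cycle.

No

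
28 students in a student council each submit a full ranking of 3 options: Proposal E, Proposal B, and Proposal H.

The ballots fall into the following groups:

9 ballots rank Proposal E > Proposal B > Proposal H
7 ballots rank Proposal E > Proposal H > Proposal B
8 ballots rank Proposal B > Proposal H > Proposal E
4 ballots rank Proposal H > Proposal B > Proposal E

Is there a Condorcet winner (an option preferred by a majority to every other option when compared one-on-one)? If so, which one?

Proposal E

Head-to-head results (28 voters total):
Proposal E vs Proposal B: Proposal E wins 16–12.
Proposal E vs Proposal H: Proposal E wins 16–12.
Proposal B vs Proposal H: Proposal B wins 17–11.
Proposal E beats each rival — Proposal B (16–12), Proposal H (16–12) — so Proposal E is the Condorcet winner.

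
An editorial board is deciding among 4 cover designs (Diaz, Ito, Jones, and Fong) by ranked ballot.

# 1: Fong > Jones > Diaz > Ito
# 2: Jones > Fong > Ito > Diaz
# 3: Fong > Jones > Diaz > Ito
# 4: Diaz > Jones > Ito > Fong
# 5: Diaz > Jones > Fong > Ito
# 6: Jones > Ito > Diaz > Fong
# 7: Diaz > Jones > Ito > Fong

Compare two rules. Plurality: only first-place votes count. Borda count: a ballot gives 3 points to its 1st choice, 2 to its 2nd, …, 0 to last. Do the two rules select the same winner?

No

Plurality first-place counts: Diaz 3, Ito 0, Jones 2, Fong 2 → Diaz.
Borda totals: Diaz 12, Ito 5, Jones 16, Fong 9 → Jones.
The two rules disagree: plurality picks Diaz, Borda picks Jones.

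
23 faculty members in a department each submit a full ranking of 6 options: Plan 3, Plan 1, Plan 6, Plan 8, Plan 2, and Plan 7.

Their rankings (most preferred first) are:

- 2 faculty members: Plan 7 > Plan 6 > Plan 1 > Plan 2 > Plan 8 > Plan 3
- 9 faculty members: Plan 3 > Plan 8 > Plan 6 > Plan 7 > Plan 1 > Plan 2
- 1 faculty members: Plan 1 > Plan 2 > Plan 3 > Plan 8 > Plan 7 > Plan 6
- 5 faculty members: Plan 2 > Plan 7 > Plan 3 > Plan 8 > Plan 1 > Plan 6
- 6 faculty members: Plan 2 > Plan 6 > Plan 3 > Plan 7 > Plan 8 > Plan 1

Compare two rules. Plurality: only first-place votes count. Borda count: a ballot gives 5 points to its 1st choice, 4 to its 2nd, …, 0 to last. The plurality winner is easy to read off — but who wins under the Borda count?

Plan 3

Plurality first-place counts: Plan 3 9, Plan 1 1, Plan 6 0, Plan 8 0, Plan 2 11, Plan 7 2 → Plan 2.
Borda totals: Plan 3 81, Plan 1 25, Plan 6 59, Plan 8 56, Plan 2 63, Plan 7 61 → Plan 3.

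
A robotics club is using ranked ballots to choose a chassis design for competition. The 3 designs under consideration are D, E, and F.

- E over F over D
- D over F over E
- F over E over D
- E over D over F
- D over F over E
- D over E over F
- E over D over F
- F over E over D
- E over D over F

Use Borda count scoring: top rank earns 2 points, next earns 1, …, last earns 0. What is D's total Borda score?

Borda scores:
  D: 0 + 2 + 0 + 1 + 2 + 2 + 1 + 0 + 1 = 9
  E: 2 + 0 + 1 + 2 + 0 + 1 + 2 + 1 + 2 = 11
  F: 1 + 1 + 2 + 0 + 1 + 0 + 0 + 2 + 0 = 7

9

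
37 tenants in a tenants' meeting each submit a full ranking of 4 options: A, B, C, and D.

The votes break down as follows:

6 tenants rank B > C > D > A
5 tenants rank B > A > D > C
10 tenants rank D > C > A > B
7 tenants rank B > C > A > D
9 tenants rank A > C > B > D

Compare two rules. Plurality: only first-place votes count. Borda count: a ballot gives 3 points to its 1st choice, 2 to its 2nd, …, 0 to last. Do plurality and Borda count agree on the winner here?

No

Plurality first-place counts: A 9, B 18, C 0, D 10 → B.
Borda totals: A 54, B 63, C 64, D 41 → C.
The two rules disagree: plurality picks B, Borda picks C.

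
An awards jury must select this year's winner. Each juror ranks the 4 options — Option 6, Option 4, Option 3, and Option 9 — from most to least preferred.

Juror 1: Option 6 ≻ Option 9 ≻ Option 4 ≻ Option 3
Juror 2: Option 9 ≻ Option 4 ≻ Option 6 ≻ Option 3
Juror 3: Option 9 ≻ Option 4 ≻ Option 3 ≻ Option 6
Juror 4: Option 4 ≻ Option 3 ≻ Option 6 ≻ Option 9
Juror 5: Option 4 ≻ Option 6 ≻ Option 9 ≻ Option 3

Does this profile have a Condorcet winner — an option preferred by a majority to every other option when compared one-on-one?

Head-to-head results (5 voters total):
Option 6 vs Option 4: Option 4 wins 4–1.
Option 6 vs Option 3: Option 6 wins 3–2.
Option 6 vs Option 9: Option 6 wins 3–2.
Option 4 vs Option 3: Option 4 wins 5–0.
Option 4 vs Option 9: Option 9 wins 3–2.
Option 3 vs Option 9: Option 9 wins 4–1.
No candidate beats all others: Option 6 beats Option 9 beats Option 4 beats Option 6, a majority cycle.

No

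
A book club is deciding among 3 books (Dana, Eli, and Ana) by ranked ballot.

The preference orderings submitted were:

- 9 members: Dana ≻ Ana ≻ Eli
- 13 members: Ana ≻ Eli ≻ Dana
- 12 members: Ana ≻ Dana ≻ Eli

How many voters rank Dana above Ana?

Ballots ranking Dana above Ana: 9.
Ballots ranking Ana above Dana: 13+12 = 25.
So 9 of 34 voters prefer Dana to Ana.

9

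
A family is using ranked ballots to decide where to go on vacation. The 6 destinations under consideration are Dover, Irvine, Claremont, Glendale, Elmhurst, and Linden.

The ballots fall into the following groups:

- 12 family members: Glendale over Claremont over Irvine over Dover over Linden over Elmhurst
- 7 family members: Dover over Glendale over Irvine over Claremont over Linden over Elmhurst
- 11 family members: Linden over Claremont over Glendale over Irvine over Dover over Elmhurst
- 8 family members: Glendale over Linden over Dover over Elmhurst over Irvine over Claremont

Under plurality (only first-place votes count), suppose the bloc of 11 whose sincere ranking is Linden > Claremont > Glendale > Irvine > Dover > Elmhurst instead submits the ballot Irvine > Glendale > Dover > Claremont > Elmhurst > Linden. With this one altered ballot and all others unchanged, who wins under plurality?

First-place totals with the altered ballot: Dover 7, Irvine 11, Claremont 0, Glendale 20, Elmhurst 0, Linden 0.
The winner is unchanged: still Glendale.

Glendale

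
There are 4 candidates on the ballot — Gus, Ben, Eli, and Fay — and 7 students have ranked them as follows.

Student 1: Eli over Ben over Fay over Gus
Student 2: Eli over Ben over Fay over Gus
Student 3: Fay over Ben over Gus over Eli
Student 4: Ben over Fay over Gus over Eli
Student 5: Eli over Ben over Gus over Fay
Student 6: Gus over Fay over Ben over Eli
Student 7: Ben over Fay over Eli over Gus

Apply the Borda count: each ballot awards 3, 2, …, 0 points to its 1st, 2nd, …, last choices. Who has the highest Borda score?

Borda scores:
  Gus: 0 + 0 + 1 + 1 + 1 + 3 + 0 = 6
  Ben: 2 + 2 + 2 + 3 + 2 + 1 + 3 = 15
  Eli: 3 + 3 + 0 + 0 + 3 + 0 + 1 = 10
  Fay: 1 + 1 + 3 + 2 + 0 + 2 + 2 = 11
Ben has the highest total.

Ben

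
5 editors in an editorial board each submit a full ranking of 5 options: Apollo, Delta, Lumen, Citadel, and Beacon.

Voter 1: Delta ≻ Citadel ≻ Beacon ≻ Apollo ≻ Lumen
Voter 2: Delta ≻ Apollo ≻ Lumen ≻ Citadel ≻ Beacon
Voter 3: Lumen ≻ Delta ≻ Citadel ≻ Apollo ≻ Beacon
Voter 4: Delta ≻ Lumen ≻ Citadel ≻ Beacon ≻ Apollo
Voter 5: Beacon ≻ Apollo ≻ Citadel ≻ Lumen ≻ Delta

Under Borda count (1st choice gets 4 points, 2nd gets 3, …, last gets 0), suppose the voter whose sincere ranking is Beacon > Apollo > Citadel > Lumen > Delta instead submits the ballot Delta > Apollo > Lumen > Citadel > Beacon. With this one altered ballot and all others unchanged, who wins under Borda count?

Delta

Borda totals with the altered ballot: Apollo 8, Delta 19, Lumen 11, Citadel 9, Beacon 3.
The winner is unchanged: still Delta.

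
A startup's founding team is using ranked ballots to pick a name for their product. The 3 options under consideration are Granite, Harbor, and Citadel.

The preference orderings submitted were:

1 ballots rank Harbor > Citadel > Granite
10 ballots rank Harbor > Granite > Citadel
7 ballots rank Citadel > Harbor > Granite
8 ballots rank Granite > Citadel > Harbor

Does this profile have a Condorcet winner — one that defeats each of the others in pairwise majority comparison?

Head-to-head results (26 voters total):
Granite vs Harbor: Harbor wins 18–8.
Granite vs Citadel: Granite wins 18–8.
Harbor vs Citadel: Citadel wins 15–11.
No candidate beats all others: Granite beats Citadel beats Harbor beats Granite, a majority cycle.

No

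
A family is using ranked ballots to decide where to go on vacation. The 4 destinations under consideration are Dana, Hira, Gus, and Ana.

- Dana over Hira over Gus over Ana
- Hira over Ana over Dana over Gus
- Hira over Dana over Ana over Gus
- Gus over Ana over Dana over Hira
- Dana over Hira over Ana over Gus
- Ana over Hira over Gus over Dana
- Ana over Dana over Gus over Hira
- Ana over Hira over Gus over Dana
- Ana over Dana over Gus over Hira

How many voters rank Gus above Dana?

3

Ballots ranking Gus above Dana: 3.
Ballots ranking Dana above Gus: 6.
So 3 of 9 voters prefer Gus to Dana.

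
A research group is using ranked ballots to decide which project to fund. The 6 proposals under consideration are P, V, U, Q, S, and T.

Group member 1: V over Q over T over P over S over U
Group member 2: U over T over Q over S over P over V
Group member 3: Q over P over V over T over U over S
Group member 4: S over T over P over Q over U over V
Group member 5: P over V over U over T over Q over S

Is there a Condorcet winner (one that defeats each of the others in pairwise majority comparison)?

No

Head-to-head results (5 voters total):
P vs V: P wins 4–1.
P vs U: P wins 4–1.
P vs Q: Q wins 3–2.
P vs S: P wins 3–2.
P vs T: T wins 3–2.
V vs U: V wins 3–2.
V vs Q: Q wins 3–2.
V vs S: V wins 3–2.
V vs T: V wins 3–2.
U vs Q: Q wins 3–2.
U vs S: U wins 3–2.
U vs T: T wins 3–2.
Q vs S: Q wins 4–1.
Q vs T: T wins 3–2.
S vs T: T wins 4–1.
No candidate beats all others: P beats V beats T beats P, a majority cycle.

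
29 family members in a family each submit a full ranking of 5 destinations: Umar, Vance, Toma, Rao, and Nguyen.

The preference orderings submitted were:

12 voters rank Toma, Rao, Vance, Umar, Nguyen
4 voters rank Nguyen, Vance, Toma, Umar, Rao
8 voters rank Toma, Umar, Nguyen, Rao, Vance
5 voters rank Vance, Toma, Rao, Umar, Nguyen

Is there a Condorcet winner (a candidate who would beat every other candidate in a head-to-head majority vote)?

Head-to-head results (29 voters total):
Umar vs Vance: Vance wins 21–8.
Umar vs Toma: Toma wins 29–0.
Umar vs Rao: Rao wins 17–12.
Umar vs Nguyen: Umar wins 25–4.
Vance vs Toma: Toma wins 20–9.
Vance vs Rao: Rao wins 20–9.
Vance vs Nguyen: Vance wins 17–12.
Toma vs Rao: Toma wins 29–0.
Toma vs Nguyen: Toma wins 25–4.
Rao vs Nguyen: Rao wins 17–12.
Toma beats each rival — Umar (29–0), Vance (20–9), Rao (29–0), Nguyen (25–4) — so Toma is the Condorcet winner.

Yes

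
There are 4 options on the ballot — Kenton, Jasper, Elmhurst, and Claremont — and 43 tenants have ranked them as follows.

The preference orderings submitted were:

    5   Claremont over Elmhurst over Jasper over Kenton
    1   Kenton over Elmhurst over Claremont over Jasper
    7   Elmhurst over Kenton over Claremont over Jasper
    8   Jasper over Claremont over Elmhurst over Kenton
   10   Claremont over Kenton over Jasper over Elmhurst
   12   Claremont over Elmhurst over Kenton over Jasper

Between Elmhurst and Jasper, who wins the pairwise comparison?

Elmhurst

Ballots ranking Elmhurst above Jasper: 5+1+7+12 = 25.
Ballots ranking Jasper above Elmhurst: 8+10 = 18.
Elmhurst wins the head-to-head, 25–18.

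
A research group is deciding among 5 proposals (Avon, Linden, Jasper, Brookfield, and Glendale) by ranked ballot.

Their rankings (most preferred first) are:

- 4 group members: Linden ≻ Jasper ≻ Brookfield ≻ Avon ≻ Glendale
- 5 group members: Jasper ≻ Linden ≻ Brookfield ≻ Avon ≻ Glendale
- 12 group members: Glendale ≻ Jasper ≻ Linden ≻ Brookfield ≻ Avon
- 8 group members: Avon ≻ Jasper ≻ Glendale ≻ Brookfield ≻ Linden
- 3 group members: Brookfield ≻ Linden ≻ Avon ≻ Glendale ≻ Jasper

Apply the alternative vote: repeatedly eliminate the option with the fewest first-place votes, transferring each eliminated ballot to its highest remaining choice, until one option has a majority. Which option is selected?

Glendale

Round 1: Glendale 12, Avon 8, Jasper 5, Linden 4, Brookfield 3. Brookfield has the fewest and is eliminated.
Round 2: Glendale 12, Avon 8, Linden 7, Jasper 5. Jasper has the fewest and is eliminated.
Round 3: Linden 12, Glendale 12, Avon 8. Avon has the fewest and is eliminated.
Round 4: Glendale 20, Linden 12. Glendale has a majority.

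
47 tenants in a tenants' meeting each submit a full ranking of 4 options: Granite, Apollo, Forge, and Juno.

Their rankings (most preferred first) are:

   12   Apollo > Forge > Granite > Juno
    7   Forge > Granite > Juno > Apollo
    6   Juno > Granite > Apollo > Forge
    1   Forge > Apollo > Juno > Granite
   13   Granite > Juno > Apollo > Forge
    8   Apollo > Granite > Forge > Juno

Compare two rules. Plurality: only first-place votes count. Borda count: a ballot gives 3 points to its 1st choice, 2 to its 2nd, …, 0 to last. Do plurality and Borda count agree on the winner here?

Plurality first-place counts: Granite 13, Apollo 20, Forge 8, Juno 6 → Apollo.
Borda totals: Granite 93, Apollo 81, Forge 56, Juno 52 → Granite.
The two rules disagree: plurality picks Apollo, Borda picks Granite.

No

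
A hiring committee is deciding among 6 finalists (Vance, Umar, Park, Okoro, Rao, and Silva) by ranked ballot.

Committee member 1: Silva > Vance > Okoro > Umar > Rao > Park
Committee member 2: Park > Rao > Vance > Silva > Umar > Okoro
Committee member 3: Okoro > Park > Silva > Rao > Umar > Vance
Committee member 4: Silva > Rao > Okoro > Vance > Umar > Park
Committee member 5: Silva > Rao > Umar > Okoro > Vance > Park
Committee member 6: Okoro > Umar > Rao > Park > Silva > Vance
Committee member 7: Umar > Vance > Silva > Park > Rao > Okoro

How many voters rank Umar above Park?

Ballots ranking Umar above Park: 5.
Ballots ranking Park above Umar: 2.
So 5 of 7 voters prefer Umar to Park.

5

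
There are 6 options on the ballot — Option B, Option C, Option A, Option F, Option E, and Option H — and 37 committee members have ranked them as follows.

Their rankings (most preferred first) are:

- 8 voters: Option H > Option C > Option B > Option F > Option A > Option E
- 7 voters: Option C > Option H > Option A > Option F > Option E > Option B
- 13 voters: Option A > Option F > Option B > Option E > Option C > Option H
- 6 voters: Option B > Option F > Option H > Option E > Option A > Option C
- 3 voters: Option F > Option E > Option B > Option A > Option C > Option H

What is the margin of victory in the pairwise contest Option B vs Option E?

Ballots ranking Option B above Option E: 8+13+6 = 27.
Ballots ranking Option E above Option B: 7+3 = 10.
Option B wins 27–10, a margin of 17.

17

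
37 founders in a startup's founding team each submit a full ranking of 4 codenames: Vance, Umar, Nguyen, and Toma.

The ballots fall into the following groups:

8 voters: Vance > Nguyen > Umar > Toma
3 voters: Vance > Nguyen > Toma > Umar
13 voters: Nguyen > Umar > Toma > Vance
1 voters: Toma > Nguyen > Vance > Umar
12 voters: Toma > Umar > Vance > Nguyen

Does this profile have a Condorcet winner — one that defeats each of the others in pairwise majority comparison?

Head-to-head results (37 voters total):
Vance vs Umar: Umar wins 25–12.
Vance vs Nguyen: Vance wins 23–14.
Vance vs Toma: Toma wins 26–11.
Umar vs Nguyen: Nguyen wins 25–12.
Umar vs Toma: Umar wins 21–16.
Nguyen vs Toma: Nguyen wins 24–13.
No candidate beats all others: Vance beats Nguyen beats Umar beats Vance, a majority cycle.

No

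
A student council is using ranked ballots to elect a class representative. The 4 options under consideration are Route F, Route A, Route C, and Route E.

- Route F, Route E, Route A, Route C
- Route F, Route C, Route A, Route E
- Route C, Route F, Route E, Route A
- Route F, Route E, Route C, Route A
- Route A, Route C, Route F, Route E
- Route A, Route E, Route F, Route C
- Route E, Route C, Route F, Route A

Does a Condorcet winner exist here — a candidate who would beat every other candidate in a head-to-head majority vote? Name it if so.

Route F

Head-to-head results (7 voters total):
Route F vs Route A: Route F wins 5–2.
Route F vs Route C: Route F wins 4–3.
Route F vs Route E: Route F wins 5–2.
Route A vs Route C: Route C wins 4–3.
Route A vs Route E: Route E wins 4–3.
Route C vs Route E: Route E wins 4–3.
Route F beats each rival — Route A (5–2), Route C (4–3), Route E (5–2) — so Route F is the Condorcet winner.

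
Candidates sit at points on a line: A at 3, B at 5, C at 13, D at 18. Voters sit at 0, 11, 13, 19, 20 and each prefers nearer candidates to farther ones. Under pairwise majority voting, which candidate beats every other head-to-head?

C

With single-peaked preferences on a line, the Condorcet winner is the candidate closest to the median voter.
The median voter (position 13) is closest to C at 13.
Check: C vs A — voters closer to C: 4 of 5.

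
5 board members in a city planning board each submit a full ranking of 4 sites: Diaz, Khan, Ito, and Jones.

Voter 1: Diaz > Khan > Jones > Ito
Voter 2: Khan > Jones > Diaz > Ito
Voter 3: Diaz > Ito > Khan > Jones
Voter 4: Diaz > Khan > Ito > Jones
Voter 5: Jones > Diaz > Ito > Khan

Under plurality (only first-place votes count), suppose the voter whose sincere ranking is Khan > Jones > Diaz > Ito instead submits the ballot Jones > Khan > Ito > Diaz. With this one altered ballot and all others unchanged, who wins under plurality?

Diaz

First-place totals with the altered ballot: Diaz 3, Khan 0, Ito 0, Jones 2.
The winner is unchanged: still Diaz.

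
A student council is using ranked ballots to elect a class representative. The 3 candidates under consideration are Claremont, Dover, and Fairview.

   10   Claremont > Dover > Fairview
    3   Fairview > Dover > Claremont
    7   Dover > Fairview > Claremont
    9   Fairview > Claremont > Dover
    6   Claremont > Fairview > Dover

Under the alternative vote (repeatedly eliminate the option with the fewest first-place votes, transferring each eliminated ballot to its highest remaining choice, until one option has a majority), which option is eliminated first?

Round 1: Claremont 16, Fairview 12, Dover 7. Dover has the fewest and is eliminated.
Round 2: Fairview 19, Claremont 16. Fairview has a majority.

Dover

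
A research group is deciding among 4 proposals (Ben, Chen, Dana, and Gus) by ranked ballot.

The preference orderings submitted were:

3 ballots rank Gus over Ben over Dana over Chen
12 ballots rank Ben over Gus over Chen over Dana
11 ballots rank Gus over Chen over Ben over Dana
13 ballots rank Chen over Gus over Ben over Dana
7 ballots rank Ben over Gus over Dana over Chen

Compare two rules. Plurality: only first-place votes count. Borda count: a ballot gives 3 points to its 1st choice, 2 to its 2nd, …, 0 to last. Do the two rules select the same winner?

No

Plurality first-place counts: Ben 19, Chen 13, Dana 0, Gus 14 → Ben.
Borda totals: Ben 87, Chen 73, Dana 10, Gus 106 → Gus.
The two rules disagree: plurality picks Ben, Borda picks Gus.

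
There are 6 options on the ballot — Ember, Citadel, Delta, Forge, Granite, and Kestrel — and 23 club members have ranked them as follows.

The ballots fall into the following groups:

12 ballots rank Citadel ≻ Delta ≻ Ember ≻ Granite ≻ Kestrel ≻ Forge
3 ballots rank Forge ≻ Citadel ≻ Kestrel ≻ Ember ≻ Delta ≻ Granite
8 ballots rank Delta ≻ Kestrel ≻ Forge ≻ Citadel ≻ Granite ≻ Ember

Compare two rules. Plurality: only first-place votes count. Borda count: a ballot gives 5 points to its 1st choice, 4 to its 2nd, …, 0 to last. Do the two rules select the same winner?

Plurality first-place counts: Ember 0, Citadel 12, Delta 8, Forge 3, Granite 0, Kestrel 0 → Citadel.
Borda totals: Ember 42, Citadel 88, Delta 91, Forge 39, Granite 32, Kestrel 53 → Delta.
The two rules disagree: plurality picks Citadel, Borda picks Delta.

No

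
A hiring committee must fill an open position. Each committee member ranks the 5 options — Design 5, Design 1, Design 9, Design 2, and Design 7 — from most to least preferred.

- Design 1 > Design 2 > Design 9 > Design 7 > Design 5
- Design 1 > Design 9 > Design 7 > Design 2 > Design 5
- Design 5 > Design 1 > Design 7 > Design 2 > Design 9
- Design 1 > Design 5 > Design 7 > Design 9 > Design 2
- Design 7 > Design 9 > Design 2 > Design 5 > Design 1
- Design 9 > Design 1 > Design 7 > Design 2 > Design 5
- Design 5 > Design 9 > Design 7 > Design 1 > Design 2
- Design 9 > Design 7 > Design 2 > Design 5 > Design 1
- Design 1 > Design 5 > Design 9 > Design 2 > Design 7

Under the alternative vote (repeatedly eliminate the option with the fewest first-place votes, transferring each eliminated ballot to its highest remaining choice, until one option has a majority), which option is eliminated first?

Design 2

Round 1: Design 1 4, Design 5 2, Design 9 2, Design 7 1, Design 2 0. Design 2 has the fewest and is eliminated.
Round 2: Design 1 4, Design 5 2, Design 9 2, Design 7 1. Design 7 has the fewest and is eliminated.
Round 3: Design 1 4, Design 9 3, Design 5 2. Design 5 has the fewest and is eliminated.
Round 4: Design 1 5, Design 9 4. Design 1 has a majority.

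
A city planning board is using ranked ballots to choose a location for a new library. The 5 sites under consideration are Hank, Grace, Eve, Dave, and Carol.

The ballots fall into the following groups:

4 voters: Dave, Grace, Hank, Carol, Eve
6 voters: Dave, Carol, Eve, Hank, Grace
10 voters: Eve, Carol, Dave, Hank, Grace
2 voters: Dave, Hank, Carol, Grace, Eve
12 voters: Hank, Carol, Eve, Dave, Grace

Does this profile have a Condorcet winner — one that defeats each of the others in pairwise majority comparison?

Head-to-head results (34 voters total):
Hank vs Grace: Hank wins 30–4.
Hank vs Eve: Hank wins 18–16.
Hank vs Dave: Dave wins 22–12.
Hank vs Carol: Hank wins 18–16.
Grace vs Eve: Eve wins 28–6.
Grace vs Dave: Dave wins 34–0.
Grace vs Carol: Carol wins 30–4.
Eve vs Dave: Eve wins 22–12.
Eve vs Carol: Carol wins 24–10.
Dave vs Carol: Carol wins 22–12.
No candidate beats all others: Hank beats Eve beats Dave beats Hank, a majority cycle.

No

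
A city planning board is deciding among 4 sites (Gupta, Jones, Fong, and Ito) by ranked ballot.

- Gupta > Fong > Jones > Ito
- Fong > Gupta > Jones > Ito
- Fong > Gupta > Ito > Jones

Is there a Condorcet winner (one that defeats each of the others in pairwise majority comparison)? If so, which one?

Fong

Head-to-head results (3 voters total):
Gupta vs Jones: Gupta wins 3–0.
Gupta vs Fong: Fong wins 2–1.
Gupta vs Ito: Gupta wins 3–0.
Jones vs Fong: Fong wins 3–0.
Jones vs Ito: Jones wins 2–1.
Fong vs Ito: Fong wins 3–0.
Fong beats each rival — Gupta (2–1), Jones (3–0), Ito (3–0) — so Fong is the Condorcet winner.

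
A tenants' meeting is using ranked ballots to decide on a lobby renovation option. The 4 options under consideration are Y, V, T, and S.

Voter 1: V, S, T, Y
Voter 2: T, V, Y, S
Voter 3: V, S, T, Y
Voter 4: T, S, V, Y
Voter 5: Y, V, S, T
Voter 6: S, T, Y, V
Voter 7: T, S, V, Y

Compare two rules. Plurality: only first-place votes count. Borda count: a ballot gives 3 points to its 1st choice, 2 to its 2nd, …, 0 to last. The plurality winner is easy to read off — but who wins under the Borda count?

Plurality first-place counts: Y 1, V 2, T 3, S 1 → T.
Borda totals: Y 5, V 12, T 13, S 12 → T.

T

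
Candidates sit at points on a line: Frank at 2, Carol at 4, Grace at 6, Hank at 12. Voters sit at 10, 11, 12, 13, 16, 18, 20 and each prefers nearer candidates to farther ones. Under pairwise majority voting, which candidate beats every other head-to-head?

Hank

With single-peaked preferences on a line, the Condorcet winner is the candidate closest to the median voter.
The median voter (position 13) is closest to Hank at 12.
Check: Hank vs Grace — voters closer to Hank: 7 of 7.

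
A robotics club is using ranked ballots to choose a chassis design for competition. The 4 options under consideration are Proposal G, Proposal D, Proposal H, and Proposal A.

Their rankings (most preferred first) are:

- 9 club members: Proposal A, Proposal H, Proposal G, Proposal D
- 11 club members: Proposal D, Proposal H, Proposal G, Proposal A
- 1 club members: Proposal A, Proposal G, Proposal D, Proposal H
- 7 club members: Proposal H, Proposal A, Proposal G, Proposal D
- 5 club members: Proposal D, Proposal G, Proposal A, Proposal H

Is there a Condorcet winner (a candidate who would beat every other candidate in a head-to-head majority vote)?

Head-to-head results (33 voters total):
Proposal G vs Proposal D: Proposal G wins 17–16.
Proposal G vs Proposal H: Proposal H wins 27–6.
Proposal G vs Proposal A: Proposal A wins 17–16.
Proposal D vs Proposal H: Proposal D wins 17–16.
Proposal D vs Proposal A: Proposal A wins 17–16.
Proposal H vs Proposal A: Proposal H wins 18–15.
No candidate beats all others: Proposal G beats Proposal D beats Proposal H beats Proposal G, a majority cycle.

No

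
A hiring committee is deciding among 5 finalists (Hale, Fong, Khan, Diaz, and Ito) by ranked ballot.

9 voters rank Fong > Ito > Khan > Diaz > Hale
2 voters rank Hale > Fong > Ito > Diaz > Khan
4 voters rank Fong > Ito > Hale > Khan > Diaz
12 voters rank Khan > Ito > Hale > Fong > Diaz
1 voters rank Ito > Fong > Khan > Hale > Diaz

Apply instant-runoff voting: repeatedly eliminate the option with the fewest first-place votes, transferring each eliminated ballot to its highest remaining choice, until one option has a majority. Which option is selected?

Fong

Round 1: Fong 13, Khan 12, Hale 2, Ito 1, Diaz 0. Diaz has the fewest and is eliminated.
Round 2: Fong 13, Khan 12, Hale 2, Ito 1. Ito has the fewest and is eliminated.
Round 3: Fong 14, Khan 12, Hale 2. Hale has the fewest and is eliminated.
Round 4: Fong 16, Khan 12. Fong has a majority.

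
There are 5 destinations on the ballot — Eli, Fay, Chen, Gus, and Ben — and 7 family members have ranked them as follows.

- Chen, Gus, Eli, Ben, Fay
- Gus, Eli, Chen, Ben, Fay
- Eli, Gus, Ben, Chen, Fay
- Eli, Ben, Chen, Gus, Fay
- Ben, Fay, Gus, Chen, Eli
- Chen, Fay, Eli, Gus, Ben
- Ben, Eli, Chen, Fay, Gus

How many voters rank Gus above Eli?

3

Ballots ranking Gus above Eli: 3.
Ballots ranking Eli above Gus: 4.
So 3 of 7 voters prefer Gus to Eli.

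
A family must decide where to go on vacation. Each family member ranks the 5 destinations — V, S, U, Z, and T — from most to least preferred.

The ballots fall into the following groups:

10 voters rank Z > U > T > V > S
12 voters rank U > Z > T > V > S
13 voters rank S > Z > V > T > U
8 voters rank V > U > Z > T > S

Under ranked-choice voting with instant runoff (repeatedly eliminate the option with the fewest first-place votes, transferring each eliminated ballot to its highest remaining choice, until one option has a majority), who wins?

U

Round 1: S 13, U 12, Z 10, V 8, T 0. T has the fewest and is eliminated.
Round 2: S 13, U 12, Z 10, V 8. V has the fewest and is eliminated.
Round 3: U 20, S 13, Z 10. Z has the fewest and is eliminated.
Round 4: U 30, S 13. U has a majority.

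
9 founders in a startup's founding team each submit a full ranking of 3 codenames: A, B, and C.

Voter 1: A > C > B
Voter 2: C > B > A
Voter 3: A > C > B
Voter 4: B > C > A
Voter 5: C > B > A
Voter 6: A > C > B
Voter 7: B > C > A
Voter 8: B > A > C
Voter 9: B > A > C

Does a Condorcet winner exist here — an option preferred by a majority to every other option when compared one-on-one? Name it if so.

No Condorcet winner

Head-to-head results (9 voters total):
A vs B: B wins 6–3.
A vs C: A wins 5–4.
B vs C: C wins 5–4.
No candidate beats all others: A beats C beats B beats A, a majority cycle.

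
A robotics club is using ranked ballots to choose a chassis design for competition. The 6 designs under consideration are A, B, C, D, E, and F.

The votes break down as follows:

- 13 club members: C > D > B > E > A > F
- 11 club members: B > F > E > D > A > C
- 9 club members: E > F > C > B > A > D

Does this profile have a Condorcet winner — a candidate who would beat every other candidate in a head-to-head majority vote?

No

Head-to-head results (33 voters total):
A vs B: B wins 33–0.
A vs C: C wins 22–11.
A vs D: D wins 24–9.
A vs E: E wins 33–0.
A vs F: F wins 20–13.
B vs C: C wins 22–11.
B vs D: B wins 20–13.
B vs E: B wins 24–9.
B vs F: B wins 24–9.
C vs D: C wins 22–11.
C vs E: E wins 20–13.
C vs F: F wins 20–13.
D vs E: E wins 20–13.
D vs F: F wins 20–13.
E vs F: E wins 22–11.
No candidate beats all others: B beats E beats C beats B, a majority cycle.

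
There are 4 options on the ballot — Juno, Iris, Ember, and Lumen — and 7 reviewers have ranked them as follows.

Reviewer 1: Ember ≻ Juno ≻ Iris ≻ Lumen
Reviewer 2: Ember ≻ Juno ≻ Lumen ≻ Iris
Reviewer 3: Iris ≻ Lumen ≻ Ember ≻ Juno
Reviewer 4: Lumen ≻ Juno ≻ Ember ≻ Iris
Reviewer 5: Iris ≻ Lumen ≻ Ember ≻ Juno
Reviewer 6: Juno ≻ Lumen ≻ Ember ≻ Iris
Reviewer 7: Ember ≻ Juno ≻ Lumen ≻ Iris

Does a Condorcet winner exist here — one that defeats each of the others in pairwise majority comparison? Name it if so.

None — there is no Condorcet winner

Head-to-head results (7 voters total):
Juno vs Iris: Juno wins 5–2.
Juno vs Ember: Ember wins 5–2.
Juno vs Lumen: Juno wins 4–3.
Iris vs Ember: Ember wins 5–2.
Iris vs Lumen: Lumen wins 4–3.
Ember vs Lumen: Lumen wins 4–3.
No candidate beats all others: Juno beats Lumen beats Ember beats Juno, a majority cycle.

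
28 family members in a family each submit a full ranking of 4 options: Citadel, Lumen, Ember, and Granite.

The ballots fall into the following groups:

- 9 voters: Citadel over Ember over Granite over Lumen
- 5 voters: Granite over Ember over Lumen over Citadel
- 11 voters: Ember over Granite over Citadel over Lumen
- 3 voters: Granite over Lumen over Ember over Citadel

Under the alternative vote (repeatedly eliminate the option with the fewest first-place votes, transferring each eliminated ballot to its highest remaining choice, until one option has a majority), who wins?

Round 1: Ember 11, Citadel 9, Granite 8, Lumen 0. Lumen has the fewest and is eliminated.
Round 2: Ember 11, Citadel 9, Granite 8. Granite has the fewest and is eliminated.
Round 3: Ember 19, Citadel 9. Ember has a majority.

Ember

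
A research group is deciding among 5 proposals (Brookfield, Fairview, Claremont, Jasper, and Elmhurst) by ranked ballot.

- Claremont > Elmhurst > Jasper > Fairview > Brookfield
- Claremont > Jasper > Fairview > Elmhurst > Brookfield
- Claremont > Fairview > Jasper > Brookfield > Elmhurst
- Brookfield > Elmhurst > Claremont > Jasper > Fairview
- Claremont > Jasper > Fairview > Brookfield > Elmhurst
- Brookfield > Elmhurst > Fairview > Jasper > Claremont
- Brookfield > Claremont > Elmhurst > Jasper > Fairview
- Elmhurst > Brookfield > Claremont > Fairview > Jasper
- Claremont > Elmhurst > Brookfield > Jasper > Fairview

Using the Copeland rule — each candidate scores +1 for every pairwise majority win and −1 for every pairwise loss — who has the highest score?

Claremont

Pairwise results:
  Brookfield vs Fairview: Brookfield wins 5–4.
  Brookfield vs Claremont: Claremont wins 5–4.
  Brookfield vs Jasper: Brookfield wins 5–4.
  Brookfield vs Elmhurst: Brookfield wins 5–4.
  Fairview vs Claremont: Claremont wins 8–1.
  Fairview vs Jasper: Jasper wins 6–3.
  Fairview vs Elmhurst: Elmhurst wins 6–3.
  Claremont vs Jasper: Claremont wins 8–1.
  Claremont vs Elmhurst: Claremont wins 6–3.
  Jasper vs Elmhurst: Elmhurst wins 6–3.
Copeland scores (wins − losses):
  Brookfield: 3 − 1 = 2
  Fairview: 0 − 4 = -4
  Claremont: 4 − 0 = 4
  Jasper: 1 − 3 = -2
  Elmhurst: 2 − 2 = 0
Claremont has the best Copeland score.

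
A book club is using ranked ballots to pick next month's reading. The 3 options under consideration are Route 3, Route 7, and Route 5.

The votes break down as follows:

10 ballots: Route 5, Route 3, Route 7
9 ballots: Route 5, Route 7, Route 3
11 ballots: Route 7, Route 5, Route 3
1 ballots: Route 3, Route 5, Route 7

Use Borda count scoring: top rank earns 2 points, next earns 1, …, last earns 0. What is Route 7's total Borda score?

Borda scores:
  Route 3: 10·1 + 9·0 + 11·0 + 2 = 12
  Route 7: 10·0 + 9·1 + 11·2 + 0 = 31
  Route 5: 10·2 + 9·2 + 11·1 + 1 = 50

31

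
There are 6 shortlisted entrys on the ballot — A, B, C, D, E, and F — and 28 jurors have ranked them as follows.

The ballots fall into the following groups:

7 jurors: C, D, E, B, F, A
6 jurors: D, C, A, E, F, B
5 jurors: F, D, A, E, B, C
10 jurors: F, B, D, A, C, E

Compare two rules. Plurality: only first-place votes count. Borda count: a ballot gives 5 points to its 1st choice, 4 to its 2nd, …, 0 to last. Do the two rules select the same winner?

No

Plurality first-place counts: A 0, B 0, C 7, D 6, E 0, F 15 → F.
Borda totals: A 53, B 59, C 69, D 108, E 43, F 88 → D.
The two rules disagree: plurality picks F, Borda picks D.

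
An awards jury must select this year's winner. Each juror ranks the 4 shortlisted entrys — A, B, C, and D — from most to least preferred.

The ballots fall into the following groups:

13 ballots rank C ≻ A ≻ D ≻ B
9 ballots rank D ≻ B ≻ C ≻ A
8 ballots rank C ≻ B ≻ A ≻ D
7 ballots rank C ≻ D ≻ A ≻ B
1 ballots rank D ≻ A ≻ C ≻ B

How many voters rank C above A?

37

Ballots ranking C above A: 13+9+8+7 = 37.
Ballots ranking A above C: 1.
So 37 of 38 voters prefer C to A.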